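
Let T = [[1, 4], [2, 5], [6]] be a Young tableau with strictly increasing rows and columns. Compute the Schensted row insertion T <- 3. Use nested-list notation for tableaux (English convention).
[[1, 3], [2, 4], [5], [6]]

In row 1, 3 replaces 4 (the leftmost entry greater than 3); 4 is bumped to row 2. In row 2, 4 replaces 5 (the leftmost entry greater than 4); 5 is bumped to row 3. In row 3, 5 replaces 6 (the leftmost entry greater than 5); 6 is bumped to row 4. 6 starts a new row 4. The new tableau is [[1, 3], [2, 4], [5], [6]].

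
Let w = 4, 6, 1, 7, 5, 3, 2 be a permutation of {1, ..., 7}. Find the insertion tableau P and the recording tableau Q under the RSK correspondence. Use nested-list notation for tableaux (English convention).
P = [[1, 2, 7], [3, 5], [4], [6]], Q = [[1, 2, 4], [3, 5], [6], [7]]

Insert each entry of the permutation into P by Schensted row insertion, recording in Q the position of each new cell.

Insert 4: appended to row 1. P = [[4]], Q = [[1]].
Insert 6: appended to row 1. P = [[4, 6]], Q = [[1, 2]].
Insert 1: 1 bumps 4 from row 1; 4 starts row 2. P = [[1, 6], [4]], Q = [[1, 2], [3]].
Insert 7: appended to row 1. P = [[1, 6, 7], [4]], Q = [[1, 2, 4], [3]].
Insert 5: 5 bumps 6 from row 1; 6 appends to row 2. P = [[1, 5, 7], [4, 6]], Q = [[1, 2, 4], [3, 5]].
Insert 3: 3 bumps 5 from row 1; 5 bumps 6 from row 2; 6 starts row 3. P = [[1, 3, 7], [4, 5], [6]], Q = [[1, 2, 4], [3, 5], [6]].
Insert 2: 2 bumps 3 from row 1; 3 bumps 4 from row 2; 4 bumps 6 from row 3; 6 starts row 4. P = [[1, 2, 7], [3, 5], [4], [6]], Q = [[1, 2, 4], [3, 5], [6], [7]].

So P = [[1, 2, 7], [3, 5], [4], [6]], Q = [[1, 2, 4], [3, 5], [6], [7]].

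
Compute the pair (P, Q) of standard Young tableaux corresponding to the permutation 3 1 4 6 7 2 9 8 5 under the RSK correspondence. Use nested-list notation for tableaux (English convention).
Insert each entry of the permutation into P by Schensted row insertion, recording in Q the position of each new cell.

Insert 3: appended to row 1. P = [[3]].
Insert 1: 1 bumps 3 from row 1; 3 starts row 2. P = [[1], [3]].
Insert 4: appended to row 1. P = [[1, 4], [3]].
Insert 6: appended to row 1. P = [[1, 4, 6], [3]].
Insert 7: appended to row 1. P = [[1, 4, 6, 7], [3]].
Insert 2: 2 bumps 4 from row 1; 4 appends to row 2. P = [[1, 2, 6, 7], [3, 4]].
Insert 9: appended to row 1. P = [[1, 2, 6, 7, 9], [3, 4]].
Insert 8: 8 bumps 9 from row 1; 9 appends to row 2. P = [[1, 2, 6, 7, 8], [3, 4, 9]].
Insert 5: 5 bumps 6 from row 1; 6 bumps 9 from row 2; 9 starts row 3. P = [[1, 2, 5, 7, 8], [3, 4, 6], [9]].

So P = [[1, 2, 5, 7, 8], [3, 4, 6], [9]], Q = [[1, 3, 4, 5, 7], [2, 6, 8], [9]].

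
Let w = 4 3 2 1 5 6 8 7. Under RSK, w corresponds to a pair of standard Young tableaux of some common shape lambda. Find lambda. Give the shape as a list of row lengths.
Row-insert each entry into an empty tableau.

After inserting 4: P = [[4]].
After inserting 3: P = [[3], [4]].
After inserting 2: P = [[2], [3], [4]].
After inserting 1: P = [[1], [2], [3], [4]].
After inserting 5: P = [[1, 5], [2], [3], [4]].
After inserting 6: P = [[1, 5, 6], [2], [3], [4]].
After inserting 8: P = [[1, 5, 6, 8], [2], [3], [4]].
After inserting 7: P = [[1, 5, 6, 7], [2, 8], [3], [4]].

The final insertion tableau P = [[1, 5, 6, 7], [2, 8], [3], [4]] has shape [4, 2, 1, 1].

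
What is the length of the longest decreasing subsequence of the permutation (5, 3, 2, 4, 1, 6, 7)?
4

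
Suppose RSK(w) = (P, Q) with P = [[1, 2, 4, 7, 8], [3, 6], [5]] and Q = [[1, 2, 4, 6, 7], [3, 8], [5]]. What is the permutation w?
1 5 3 6 2 7 8 4

Reverse RSK: for i = n, n-1, ..., 1, locate i in Q, remove the corresponding corner cell from P, and reverse-bump its entry up through P; the value ejected from row 1 is w(i).

So w = 1 5 3 6 2 7 8 4.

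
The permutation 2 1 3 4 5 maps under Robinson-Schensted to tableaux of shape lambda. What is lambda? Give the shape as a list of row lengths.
[4, 1]

RSK row insertion gives P = [[1, 3, 4, 5], [2]], which has shape [4, 1].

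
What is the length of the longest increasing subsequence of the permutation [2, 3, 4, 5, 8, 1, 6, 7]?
6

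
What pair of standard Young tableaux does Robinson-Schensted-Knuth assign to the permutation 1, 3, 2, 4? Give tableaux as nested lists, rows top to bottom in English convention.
P = [[1, 2, 4], [3]], Q = [[1, 2, 4], [3]]

Insert each entry of the permutation into P by Schensted row insertion, recording in Q the position of each new cell.

Insert 1: appended to row 1. P = [[1]], Q = [[1]].
Insert 3: appended to row 1. P = [[1, 3]], Q = [[1, 2]].
Insert 2: 2 bumps 3 from row 1; 3 starts row 2. P = [[1, 2], [3]], Q = [[1, 2], [3]].
Insert 4: appended to row 1. P = [[1, 2, 4], [3]], Q = [[1, 2, 4], [3]].

So P = [[1, 2, 4], [3]], Q = [[1, 2, 4], [3]].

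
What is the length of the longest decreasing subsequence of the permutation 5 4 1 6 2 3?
3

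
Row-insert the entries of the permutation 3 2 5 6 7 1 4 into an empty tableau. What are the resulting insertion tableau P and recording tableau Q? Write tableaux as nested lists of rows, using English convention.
P = [[1, 4, 6, 7], [2, 5], [3]], Q = [[1, 3, 4, 5], [2, 7], [6]]

Insert each entry of the permutation into P by Schensted row insertion, recording in Q the position of each new cell.

After inserting 3: P = [[3]].
After inserting 2: P = [[2], [3]].
After inserting 5: P = [[2, 5], [3]].
After inserting 6: P = [[2, 5, 6], [3]].
After inserting 7: P = [[2, 5, 6, 7], [3]].
After inserting 1: P = [[1, 5, 6, 7], [2], [3]].
After inserting 4: P = [[1, 4, 6, 7], [2, 5], [3]].

So P = [[1, 4, 6, 7], [2, 5], [3]], Q = [[1, 3, 4, 5], [2, 7], [6]].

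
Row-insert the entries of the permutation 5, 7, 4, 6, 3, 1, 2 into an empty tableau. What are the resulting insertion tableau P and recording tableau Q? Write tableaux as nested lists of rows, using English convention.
Insert each entry of the permutation into P by Schensted row insertion, recording in Q the position of each new cell.

Insert 5: appended to row 1. P = [[5]], Q = [[1]].
Insert 7: appended to row 1. P = [[5, 7]], Q = [[1, 2]].
Insert 4: 4 bumps 5 from row 1; 5 starts row 2. P = [[4, 7], [5]], Q = [[1, 2], [3]].
Insert 6: 6 bumps 7 from row 1; 7 appends to row 2. P = [[4, 6], [5, 7]], Q = [[1, 2], [3, 4]].
Insert 3: 3 bumps 4 from row 1; 4 bumps 5 from row 2; 5 starts row 3. P = [[3, 6], [4, 7], [5]], Q = [[1, 2], [3, 4], [5]].
Insert 1: 1 bumps 3 from row 1; 3 bumps 4 from row 2; 4 bumps 5 from row 3; 5 starts row 4. P = [[1, 6], [3, 7], [4], [5]], Q = [[1, 2], [3, 4], [5], [6]].
Insert 2: 2 bumps 6 from row 1; 6 bumps 7 from row 2; 7 appends to row 3. P = [[1, 2], [3, 6], [4, 7], [5]], Q = [[1, 2], [3, 4], [5, 7], [6]].

So P = [[1, 2], [3, 6], [4, 7], [5]], Q = [[1, 2], [3, 4], [5, 7], [6]].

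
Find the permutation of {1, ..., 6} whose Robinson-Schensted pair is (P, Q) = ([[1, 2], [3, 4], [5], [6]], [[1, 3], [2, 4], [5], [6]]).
3 1 6 5 4 2

Reverse the RSK construction: for i from n down to 1, find the cell of Q containing i, remove the entry at that cell from P, and reverse-bump it up through P; the value ejected from row 1 is w(i).

Step i=6: Q has 6 at row 4, column 1; remove 6 from row 4 of P and reverse-bump: 6 enters row 3 and ejects 5; 5 enters row 2 and ejects 4; 4 enters row 1 and ejects 2. So w(6) = 2. P is now [[1, 4], [3, 5], [6]].
Step i=5: Q has 5 at row 3, column 1; remove 6 from row 3 of P and reverse-bump: 6 enters row 2 and ejects 5; 5 enters row 1 and ejects 4. So w(5) = 4. P is now [[1, 5], [3, 6]].
Step i=4: Q has 4 at row 2, column 2; remove 6 from row 2 of P and reverse-bump: 6 enters row 1 and ejects 5. So w(4) = 5. P is now [[1, 6], [3]].
Step i=3: Q has 3 at row 1, column 2; remove that cell from P, ejecting 6. So w(3) = 6. P is now [[1], [3]].
Step i=2: Q has 2 at row 2, column 1; remove 3 from row 2 of P and reverse-bump: 3 enters row 1 and ejects 1. So w(2) = 1. P is now [[3]].
Step i=1: Q has 1 at row 1, column 1; remove that cell from P, ejecting 3. So w(1) = 3. P is now [].

So w = 3 1 6 5 4 2.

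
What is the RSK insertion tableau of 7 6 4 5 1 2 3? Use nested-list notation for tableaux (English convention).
P = [[1, 2, 3], [4, 5], [6], [7]]

After inserting 7: P = [[7]].
After inserting 6: P = [[6], [7]].
After inserting 4: P = [[4], [6], [7]].
After inserting 5: P = [[4, 5], [6], [7]].
After inserting 1: P = [[1, 5], [4], [6], [7]].
After inserting 2: P = [[1, 2], [4, 5], [6], [7]].
After inserting 3: P = [[1, 2, 3], [4, 5], [6], [7]].

So P = [[1, 2, 3], [4, 5], [6], [7]].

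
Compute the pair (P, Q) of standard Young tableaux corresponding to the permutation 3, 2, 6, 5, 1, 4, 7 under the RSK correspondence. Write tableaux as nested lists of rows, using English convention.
Insert each entry of the permutation into P by Schensted row insertion, recording in Q the position of each new cell.

Insert 3: appended to row 1. P = [[3]], Q = [[1]].
Insert 2: 2 bumps 3 from row 1; 3 starts row 2. P = [[2], [3]], Q = [[1], [2]].
Insert 6: appended to row 1. P = [[2, 6], [3]], Q = [[1, 3], [2]].
Insert 5: 5 bumps 6 from row 1; 6 appends to row 2. P = [[2, 5], [3, 6]], Q = [[1, 3], [2, 4]].
Insert 1: 1 bumps 2 from row 1; 2 bumps 3 from row 2; 3 starts row 3. P = [[1, 5], [2, 6], [3]], Q = [[1, 3], [2, 4], [5]].
Insert 4: 4 bumps 5 from row 1; 5 bumps 6 from row 2; 6 appends to row 3. P = [[1, 4], [2, 5], [3, 6]], Q = [[1, 3], [2, 4], [5, 6]].
Insert 7: appended to row 1. P = [[1, 4, 7], [2, 5], [3, 6]], Q = [[1, 3, 7], [2, 4], [5, 6]].

So P = [[1, 4, 7], [2, 5], [3, 6]], Q = [[1, 3, 7], [2, 4], [5, 6]].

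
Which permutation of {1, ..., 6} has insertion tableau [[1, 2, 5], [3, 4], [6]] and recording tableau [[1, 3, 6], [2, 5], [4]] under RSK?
Reverse the RSK construction: for i from n down to 1, find the cell of Q containing i, remove the entry at that cell from P, and reverse-bump it up through P; the value ejected from row 1 is w(i).

Step i=6: Q has 6 at row 1, column 3; remove that cell from P, ejecting 5. So w(6) = 5. P is now [[1, 2], [3, 4], [6]].
Step i=5: Q has 5 at row 2, column 2; remove 4 from row 2 of P and reverse-bump: 4 enters row 1 and ejects 2. So w(5) = 2. P is now [[1, 4], [3], [6]].
Step i=4: Q has 4 at row 3, column 1; remove 6 from row 3 of P and reverse-bump: 6 enters row 2 and ejects 3; 3 enters row 1 and ejects 1. So w(4) = 1. P is now [[3, 4], [6]].
Step i=3: Q has 3 at row 1, column 2; remove that cell from P, ejecting 4. So w(3) = 4. P is now [[3], [6]].
Step i=2: Q has 2 at row 2, column 1; remove 6 from row 2 of P and reverse-bump: 6 enters row 1 and ejects 3. So w(2) = 3. P is now [[6]].
Step i=1: Q has 1 at row 1, column 1; remove that cell from P, ejecting 6. So w(1) = 6. P is now [].

So w = 6 3 4 1 2 5.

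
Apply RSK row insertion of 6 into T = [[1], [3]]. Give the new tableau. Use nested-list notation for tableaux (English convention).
[[1, 6], [3]]

6 is larger than every entry of row 1, so it is appended to row 1. The new tableau is [[1, 6], [3]].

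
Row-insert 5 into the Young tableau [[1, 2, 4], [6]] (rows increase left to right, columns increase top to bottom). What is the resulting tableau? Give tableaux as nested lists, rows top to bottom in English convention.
[[1, 2, 4, 5], [6]]

5 is larger than every entry of row 1, so it is appended to row 1. The new tableau is [[1, 2, 4, 5], [6]].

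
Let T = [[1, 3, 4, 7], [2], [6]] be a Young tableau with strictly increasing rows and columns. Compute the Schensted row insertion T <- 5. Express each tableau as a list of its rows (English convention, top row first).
[[1, 3, 4, 5], [2, 7], [6]]

In row 1, 5 replaces 7 (the leftmost entry greater than 5); 7 is bumped to row 2. 7 is appended to row 2. The new tableau is [[1, 3, 4, 5], [2, 7], [6]].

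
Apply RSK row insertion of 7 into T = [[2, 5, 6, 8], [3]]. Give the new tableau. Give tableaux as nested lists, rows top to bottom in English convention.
In row 1, 7 replaces 8 (the leftmost entry greater than 7); 8 is bumped to row 2. 8 is appended to row 2. The new tableau is [[2, 5, 6, 7], [3, 8]].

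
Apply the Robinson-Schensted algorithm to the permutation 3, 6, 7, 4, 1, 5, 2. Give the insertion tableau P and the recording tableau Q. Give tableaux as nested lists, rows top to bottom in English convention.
P = [[1, 2, 5], [3, 4], [6, 7]], Q = [[1, 2, 3], [4, 6], [5, 7]]

Insert each entry of the permutation into P by Schensted row insertion, recording in Q the position of each new cell.

After inserting 3: P = [[3]].
After inserting 6: P = [[3, 6]].
After inserting 7: P = [[3, 6, 7]].
After inserting 4: P = [[3, 4, 7], [6]].
After inserting 1: P = [[1, 4, 7], [3], [6]].
After inserting 5: P = [[1, 4, 5], [3, 7], [6]].
After inserting 2: P = [[1, 2, 5], [3, 4], [6, 7]].

So P = [[1, 2, 5], [3, 4], [6, 7]], Q = [[1, 2, 3], [4, 6], [5, 7]].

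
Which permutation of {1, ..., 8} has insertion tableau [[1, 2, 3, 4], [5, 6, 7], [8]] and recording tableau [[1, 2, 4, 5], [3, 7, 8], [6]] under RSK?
Reverse the RSK construction: for i from n down to 1, find the cell of Q containing i, remove the entry at that cell from P, and reverse-bump it up through P; the value ejected from row 1 is w(i).

Step i=8: Q has 8 at row 2, column 3; remove 7 from row 2 of P and reverse-bump: 7 enters row 1 and ejects 4. So w(8) = 4. P is now [[1, 2, 3, 7], [5, 6], [8]].
Step i=7: Q has 7 at row 2, column 2; remove 6 from row 2 of P and reverse-bump: 6 enters row 1 and ejects 3. So w(7) = 3. P is now [[1, 2, 6, 7], [5], [8]].
Step i=6: Q has 6 at row 3, column 1; remove 8 from row 3 of P and reverse-bump: 8 enters row 2 and ejects 5; 5 enters row 1 and ejects 2. So w(6) = 2. P is now [[1, 5, 6, 7], [8]].
Step i=5: Q has 5 at row 1, column 4; remove that cell from P, ejecting 7. So w(5) = 7. P is now [[1, 5, 6], [8]].
Step i=4: Q has 4 at row 1, column 3; remove that cell from P, ejecting 6. So w(4) = 6. P is now [[1, 5], [8]].
Step i=3: Q has 3 at row 2, column 1; remove 8 from row 2 of P and reverse-bump: 8 enters row 1 and ejects 5. So w(3) = 5. P is now [[1, 8]].
Step i=2: Q has 2 at row 1, column 2; remove that cell from P, ejecting 8. So w(2) = 8. P is now [[1]].
Step i=1: Q has 1 at row 1, column 1; remove that cell from P, ejecting 1. So w(1) = 1. P is now [].

So w = 1 8 5 6 7 2 3 4.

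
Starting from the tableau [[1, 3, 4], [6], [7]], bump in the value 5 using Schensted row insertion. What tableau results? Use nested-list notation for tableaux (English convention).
[[1, 3, 4, 5], [6], [7]]

5 is larger than every entry of row 1, so it is appended to row 1. The new tableau is [[1, 3, 4, 5], [6], [7]].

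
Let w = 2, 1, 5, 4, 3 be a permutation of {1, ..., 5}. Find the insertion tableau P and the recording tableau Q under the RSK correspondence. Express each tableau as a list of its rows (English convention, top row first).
P = [[1, 3], [2, 4], [5]], Q = [[1, 3], [2, 4], [5]]

Insert each entry of the permutation into P by Schensted row insertion, recording in Q the position of each new cell.

After inserting 2: P = [[2]].
After inserting 1: P = [[1], [2]].
After inserting 5: P = [[1, 5], [2]].
After inserting 4: P = [[1, 4], [2, 5]].
After inserting 3: P = [[1, 3], [2, 4], [5]].

So P = [[1, 3], [2, 4], [5]], Q = [[1, 3], [2, 4], [5]].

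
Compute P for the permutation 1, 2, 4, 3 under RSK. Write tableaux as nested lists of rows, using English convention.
Insert 1: appended to row 1. P = [[1]].
Insert 2: appended to row 1. P = [[1, 2]].
Insert 4: appended to row 1. P = [[1, 2, 4]].
Insert 3: 3 bumps 4 from row 1; 4 starts row 2. P = [[1, 2, 3], [4]].

So P = [[1, 2, 3], [4]].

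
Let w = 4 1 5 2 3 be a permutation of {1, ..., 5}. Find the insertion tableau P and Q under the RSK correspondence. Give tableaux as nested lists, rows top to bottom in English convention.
Insert each entry of the permutation into P by Schensted row insertion, recording in Q the position of each new cell.

Insert 4: appended to row 1. P = [[4]].
Insert 1: 1 bumps 4 from row 1; 4 starts row 2. P = [[1], [4]].
Insert 5: appended to row 1. P = [[1, 5], [4]].
Insert 2: 2 bumps 5 from row 1; 5 appends to row 2. P = [[1, 2], [4, 5]].
Insert 3: appended to row 1. P = [[1, 2, 3], [4, 5]].

So P = [[1, 2, 3], [4, 5]], Q = [[1, 3, 5], [2, 4]].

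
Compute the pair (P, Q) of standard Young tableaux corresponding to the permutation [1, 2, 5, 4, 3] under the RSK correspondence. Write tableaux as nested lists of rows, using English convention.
P = [[1, 2, 3], [4], [5]], Q = [[1, 2, 3], [4], [5]]

Insert each entry of the permutation into P by Schensted row insertion, recording in Q the position of each new cell.

After inserting 1: P = [[1]].
After inserting 2: P = [[1, 2]].
After inserting 5: P = [[1, 2, 5]].
After inserting 4: P = [[1, 2, 4], [5]].
After inserting 3: P = [[1, 2, 3], [4], [5]].

So P = [[1, 2, 3], [4], [5]], Q = [[1, 2, 3], [4], [5]].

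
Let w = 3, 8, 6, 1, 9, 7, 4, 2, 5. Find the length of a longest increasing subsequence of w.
3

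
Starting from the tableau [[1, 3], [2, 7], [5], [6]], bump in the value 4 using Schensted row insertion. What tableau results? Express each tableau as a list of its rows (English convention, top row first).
[[1, 3, 4], [2, 7], [5], [6]]

4 is larger than every entry of row 1, so it is appended to row 1. The new tableau is [[1, 3, 4], [2, 7], [5], [6]].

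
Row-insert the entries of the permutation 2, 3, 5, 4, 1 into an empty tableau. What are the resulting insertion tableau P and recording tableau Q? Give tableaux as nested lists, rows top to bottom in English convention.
P = [[1, 3, 4], [2], [5]], Q = [[1, 2, 3], [4], [5]]

Insert each entry of the permutation into P by Schensted row insertion, recording in Q the position of each new cell.

Insert 2: appended to row 1. P = [[2]], Q = [[1]].
Insert 3: appended to row 1. P = [[2, 3]], Q = [[1, 2]].
Insert 5: appended to row 1. P = [[2, 3, 5]], Q = [[1, 2, 3]].
Insert 4: 4 bumps 5 from row 1; 5 starts row 2. P = [[2, 3, 4], [5]], Q = [[1, 2, 3], [4]].
Insert 1: 1 bumps 2 from row 1; 2 bumps 5 from row 2; 5 starts row 3. P = [[1, 3, 4], [2], [5]], Q = [[1, 2, 3], [4], [5]].

So P = [[1, 3, 4], [2], [5]], Q = [[1, 2, 3], [4], [5]].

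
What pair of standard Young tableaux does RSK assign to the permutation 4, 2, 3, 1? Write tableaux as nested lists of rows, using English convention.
Insert each entry of the permutation into P by Schensted row insertion, recording in Q the position of each new cell.

Insert 4: appended to row 1. P = [[4]].
Insert 2: 2 bumps 4 from row 1; 4 starts row 2. P = [[2], [4]].
Insert 3: appended to row 1. P = [[2, 3], [4]].
Insert 1: 1 bumps 2 from row 1; 2 bumps 4 from row 2; 4 starts row 3. P = [[1, 3], [2], [4]].

So P = [[1, 3], [2], [4]], Q = [[1, 3], [2], [4]].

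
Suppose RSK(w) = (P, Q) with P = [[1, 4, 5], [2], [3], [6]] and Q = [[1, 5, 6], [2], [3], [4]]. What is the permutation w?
6 3 2 1 4 5

Reverse RSK: for i = n, n-1, ..., 1, locate i in Q, remove the corresponding corner cell from P, and reverse-bump its entry up through P; the value ejected from row 1 is w(i).

So w = 6 3 2 1 4 5.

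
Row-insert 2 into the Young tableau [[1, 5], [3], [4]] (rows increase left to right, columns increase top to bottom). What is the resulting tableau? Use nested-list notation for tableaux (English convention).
[[1, 2], [3, 5], [4]]

In row 1, 2 replaces 5 (the leftmost entry greater than 2); 5 is bumped to row 2. 5 is appended to row 2. The new tableau is [[1, 2], [3, 5], [4]].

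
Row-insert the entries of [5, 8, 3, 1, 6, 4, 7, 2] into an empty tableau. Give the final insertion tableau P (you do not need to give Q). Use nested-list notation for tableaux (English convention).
P = [[1, 2, 7], [3, 4], [5, 6], [8]]

Insert 5: appended to row 1. P = [[5]].
Insert 8: appended to row 1. P = [[5, 8]].
Insert 3: 3 bumps 5 from row 1; 5 starts row 2. P = [[3, 8], [5]].
Insert 1: 1 bumps 3 from row 1; 3 bumps 5 from row 2; 5 starts row 3. P = [[1, 8], [3], [5]].
Insert 6: 6 bumps 8 from row 1; 8 appends to row 2. P = [[1, 6], [3, 8], [5]].
Insert 4: 4 bumps 6 from row 1; 6 bumps 8 from row 2; 8 appends to row 3. P = [[1, 4], [3, 6], [5, 8]].
Insert 7: appended to row 1. P = [[1, 4, 7], [3, 6], [5, 8]].
Insert 2: 2 bumps 4 from row 1; 4 bumps 6 from row 2; 6 bumps 8 from row 3; 8 starts row 4. P = [[1, 2, 7], [3, 4], [5, 6], [8]].

So P = [[1, 2, 7], [3, 4], [5, 6], [8]].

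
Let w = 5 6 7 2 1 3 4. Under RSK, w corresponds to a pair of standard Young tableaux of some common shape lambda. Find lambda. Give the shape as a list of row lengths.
Row-insert each entry into an empty tableau.

After inserting 5: P = [[5]].
After inserting 6: P = [[5, 6]].
After inserting 7: P = [[5, 6, 7]].
After inserting 2: P = [[2, 6, 7], [5]].
After inserting 1: P = [[1, 6, 7], [2], [5]].
After inserting 3: P = [[1, 3, 7], [2, 6], [5]].
After inserting 4: P = [[1, 3, 4], [2, 6, 7], [5]].

The final insertion tableau P = [[1, 3, 4], [2, 6, 7], [5]] has shape [3, 3, 1].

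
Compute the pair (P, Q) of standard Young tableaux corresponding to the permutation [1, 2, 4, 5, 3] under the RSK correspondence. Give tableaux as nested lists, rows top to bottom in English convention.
Insert each entry of the permutation into P by Schensted row insertion, recording in Q the position of each new cell.

Insert 1: appended to row 1. P = [[1]].
Insert 2: appended to row 1. P = [[1, 2]].
Insert 4: appended to row 1. P = [[1, 2, 4]].
Insert 5: appended to row 1. P = [[1, 2, 4, 5]].
Insert 3: 3 bumps 4 from row 1; 4 starts row 2. P = [[1, 2, 3, 5], [4]].

So P = [[1, 2, 3, 5], [4]], Q = [[1, 2, 3, 4], [5]].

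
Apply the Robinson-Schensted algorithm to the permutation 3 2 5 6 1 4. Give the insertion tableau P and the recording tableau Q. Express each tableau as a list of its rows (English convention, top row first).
Insert each entry of the permutation into P by Schensted row insertion, recording in Q the position of each new cell.

After inserting 3: P = [[3]].
After inserting 2: P = [[2], [3]].
After inserting 5: P = [[2, 5], [3]].
After inserting 6: P = [[2, 5, 6], [3]].
After inserting 1: P = [[1, 5, 6], [2], [3]].
After inserting 4: P = [[1, 4, 6], [2, 5], [3]].

So P = [[1, 4, 6], [2, 5], [3]], Q = [[1, 3, 4], [2, 6], [5]].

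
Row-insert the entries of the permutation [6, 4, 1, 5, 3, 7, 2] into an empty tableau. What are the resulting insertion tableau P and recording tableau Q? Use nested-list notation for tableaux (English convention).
P = [[1, 2, 7], [3, 5], [4], [6]], Q = [[1, 4, 6], [2, 5], [3], [7]]

Insert each entry of the permutation into P by Schensted row insertion, recording in Q the position of each new cell.

Insert 6: appended to row 1. P = [[6]].
Insert 4: 4 bumps 6 from row 1; 6 starts row 2. P = [[4], [6]].
Insert 1: 1 bumps 4 from row 1; 4 bumps 6 from row 2; 6 starts row 3. P = [[1], [4], [6]].
Insert 5: appended to row 1. P = [[1, 5], [4], [6]].
Insert 3: 3 bumps 5 from row 1; 5 appends to row 2. P = [[1, 3], [4, 5], [6]].
Insert 7: appended to row 1. P = [[1, 3, 7], [4, 5], [6]].
Insert 2: 2 bumps 3 from row 1; 3 bumps 4 from row 2; 4 bumps 6 from row 3; 6 starts row 4. P = [[1, 2, 7], [3, 5], [4], [6]].

So P = [[1, 2, 7], [3, 5], [4], [6]], Q = [[1, 4, 6], [2, 5], [3], [7]].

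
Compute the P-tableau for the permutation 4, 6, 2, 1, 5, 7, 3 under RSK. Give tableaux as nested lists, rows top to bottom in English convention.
P = [[1, 3, 7], [2, 5], [4, 6]]

After inserting 4: P = [[4]].
After inserting 6: P = [[4, 6]].
After inserting 2: P = [[2, 6], [4]].
After inserting 1: P = [[1, 6], [2], [4]].
After inserting 5: P = [[1, 5], [2, 6], [4]].
After inserting 7: P = [[1, 5, 7], [2, 6], [4]].
After inserting 3: P = [[1, 3, 7], [2, 5], [4, 6]].

So P = [[1, 3, 7], [2, 5], [4, 6]].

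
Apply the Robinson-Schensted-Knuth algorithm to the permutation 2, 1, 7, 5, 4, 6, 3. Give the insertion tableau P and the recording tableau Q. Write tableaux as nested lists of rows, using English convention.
Insert each entry of the permutation into P by Schensted row insertion, recording in Q the position of each new cell.

After inserting 2: P = [[2]].
After inserting 1: P = [[1], [2]].
After inserting 7: P = [[1, 7], [2]].
After inserting 5: P = [[1, 5], [2, 7]].
After inserting 4: P = [[1, 4], [2, 5], [7]].
After inserting 6: P = [[1, 4, 6], [2, 5], [7]].
After inserting 3: P = [[1, 3, 6], [2, 4], [5], [7]].

So P = [[1, 3, 6], [2, 4], [5], [7]], Q = [[1, 3, 6], [2, 4], [5], [7]].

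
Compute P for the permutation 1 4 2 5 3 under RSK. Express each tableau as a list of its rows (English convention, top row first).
P = [[1, 2, 3], [4, 5]]

Insert 1: appended to row 1. P = [[1]].
Insert 4: appended to row 1. P = [[1, 4]].
Insert 2: 2 bumps 4 from row 1; 4 starts row 2. P = [[1, 2], [4]].
Insert 5: appended to row 1. P = [[1, 2, 5], [4]].
Insert 3: 3 bumps 5 from row 1; 5 appends to row 2. P = [[1, 2, 3], [4, 5]].

So P = [[1, 2, 3], [4, 5]].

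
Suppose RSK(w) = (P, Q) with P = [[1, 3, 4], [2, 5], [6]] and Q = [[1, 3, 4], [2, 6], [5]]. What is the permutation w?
6 2 3 5 1 4

Reverse the RSK construction: for i from n down to 1, find the cell of Q containing i, remove the entry at that cell from P, and reverse-bump it up through P; the value ejected from row 1 is w(i).

Step i=6: Q has 6 at row 2, column 2; remove 5 from row 2 of P and reverse-bump: 5 enters row 1 and ejects 4. So w(6) = 4. P is now [[1, 3, 5], [2], [6]].
Step i=5: Q has 5 at row 3, column 1; remove 6 from row 3 of P and reverse-bump: 6 enters row 2 and ejects 2; 2 enters row 1 and ejects 1. So w(5) = 1. P is now [[2, 3, 5], [6]].
Step i=4: Q has 4 at row 1, column 3; remove that cell from P, ejecting 5. So w(4) = 5. P is now [[2, 3], [6]].
Step i=3: Q has 3 at row 1, column 2; remove that cell from P, ejecting 3. So w(3) = 3. P is now [[2], [6]].
Step i=2: Q has 2 at row 2, column 1; remove 6 from row 2 of P and reverse-bump: 6 enters row 1 and ejects 2. So w(2) = 2. P is now [[6]].
Step i=1: Q has 1 at row 1, column 1; remove that cell from P, ejecting 6. So w(1) = 6. P is now [].

So w = 6 2 3 5 1 4.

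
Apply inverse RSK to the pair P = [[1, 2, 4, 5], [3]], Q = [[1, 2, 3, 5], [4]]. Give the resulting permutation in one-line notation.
1 3 4 2 5

Reverse the RSK construction: for i from n down to 1, find the cell of Q containing i, remove the entry at that cell from P, and reverse-bump it up through P; the value ejected from row 1 is w(i).

Step i=5: Q has 5 at row 1, column 4; remove that cell from P, ejecting 5. So w(5) = 5. P is now [[1, 2, 4], [3]].
Step i=4: Q has 4 at row 2, column 1; remove 3 from row 2 of P and reverse-bump: 3 enters row 1 and ejects 2. So w(4) = 2. P is now [[1, 3, 4]].
Step i=3: Q has 3 at row 1, column 3; remove that cell from P, ejecting 4. So w(3) = 4. P is now [[1, 3]].
Step i=2: Q has 2 at row 1, column 2; remove that cell from P, ejecting 3. So w(2) = 3. P is now [[1]].
Step i=1: Q has 1 at row 1, column 1; remove that cell from P, ejecting 1. So w(1) = 1. P is now [].

So w = 1 3 4 2 5.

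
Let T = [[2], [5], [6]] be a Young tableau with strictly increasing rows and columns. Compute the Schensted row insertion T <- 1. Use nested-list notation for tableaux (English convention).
In row 1, 1 replaces 2 (the leftmost entry greater than 1); 2 is bumped to row 2. In row 2, 2 replaces 5 (the leftmost entry greater than 2); 5 is bumped to row 3. In row 3, 5 replaces 6 (the leftmost entry greater than 5); 6 is bumped to row 4. 6 starts a new row 4. The new tableau is [[1], [2], [5], [6]].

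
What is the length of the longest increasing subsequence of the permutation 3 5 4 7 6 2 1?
3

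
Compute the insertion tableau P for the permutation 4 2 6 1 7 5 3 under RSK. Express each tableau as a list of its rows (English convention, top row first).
Insert 4: appended to row 1. P = [[4]].
Insert 2: 2 bumps 4 from row 1; 4 starts row 2. P = [[2], [4]].
Insert 6: appended to row 1. P = [[2, 6], [4]].
Insert 1: 1 bumps 2 from row 1; 2 bumps 4 from row 2; 4 starts row 3. P = [[1, 6], [2], [4]].
Insert 7: appended to row 1. P = [[1, 6, 7], [2], [4]].
Insert 5: 5 bumps 6 from row 1; 6 appends to row 2. P = [[1, 5, 7], [2, 6], [4]].
Insert 3: 3 bumps 5 from row 1; 5 bumps 6 from row 2; 6 appends to row 3. P = [[1, 3, 7], [2, 5], [4, 6]].

So P = [[1, 3, 7], [2, 5], [4, 6]].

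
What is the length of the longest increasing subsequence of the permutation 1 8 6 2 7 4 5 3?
4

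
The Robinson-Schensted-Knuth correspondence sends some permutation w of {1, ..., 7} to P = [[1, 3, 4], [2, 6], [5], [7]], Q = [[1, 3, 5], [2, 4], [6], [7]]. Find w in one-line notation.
5 2 7 3 6 4 1

Reverse the RSK construction: for i from n down to 1, find the cell of Q containing i, remove the entry at that cell from P, and reverse-bump it up through P; the value ejected from row 1 is w(i).

Step i=7: Q has 7 at row 4, column 1; remove 7 from row 4 of P and reverse-bump: 7 enters row 3 and ejects 5; 5 enters row 2 and ejects 2; 2 enters row 1 and ejects 1. So w(7) = 1. P is now [[2, 3, 4], [5, 6], [7]].
Step i=6: Q has 6 at row 3, column 1; remove 7 from row 3 of P and reverse-bump: 7 enters row 2 and ejects 6; 6 enters row 1 and ejects 4. So w(6) = 4. P is now [[2, 3, 6], [5, 7]].
Step i=5: Q has 5 at row 1, column 3; remove that cell from P, ejecting 6. So w(5) = 6. P is now [[2, 3], [5, 7]].
Step i=4: Q has 4 at row 2, column 2; remove 7 from row 2 of P and reverse-bump: 7 enters row 1 and ejects 3. So w(4) = 3. P is now [[2, 7], [5]].
Step i=3: Q has 3 at row 1, column 2; remove that cell from P, ejecting 7. So w(3) = 7. P is now [[2], [5]].
Step i=2: Q has 2 at row 2, column 1; remove 5 from row 2 of P and reverse-bump: 5 enters row 1 and ejects 2. So w(2) = 2. P is now [[5]].
Step i=1: Q has 1 at row 1, column 1; remove that cell from P, ejecting 5. So w(1) = 5. P is now [].

So w = 5 2 7 3 6 4 1.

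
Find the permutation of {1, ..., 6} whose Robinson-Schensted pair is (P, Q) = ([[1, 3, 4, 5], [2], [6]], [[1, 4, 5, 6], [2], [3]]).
Reverse the RSK construction: for i from n down to 1, find the cell of Q containing i, remove the entry at that cell from P, and reverse-bump it up through P; the value ejected from row 1 is w(i).

Step i=6: Q has 6 at row 1, column 4; remove that cell from P, ejecting 5. So w(6) = 5. P is now [[1, 3, 4], [2], [6]].
Step i=5: Q has 5 at row 1, column 3; remove that cell from P, ejecting 4. So w(5) = 4. P is now [[1, 3], [2], [6]].
Step i=4: Q has 4 at row 1, column 2; remove that cell from P, ejecting 3. So w(4) = 3. P is now [[1], [2], [6]].
Step i=3: Q has 3 at row 3, column 1; remove 6 from row 3 of P and reverse-bump: 6 enters row 2 and ejects 2; 2 enters row 1 and ejects 1. So w(3) = 1. P is now [[2], [6]].
Step i=2: Q has 2 at row 2, column 1; remove 6 from row 2 of P and reverse-bump: 6 enters row 1 and ejects 2. So w(2) = 2. P is now [[6]].
Step i=1: Q has 1 at row 1, column 1; remove that cell from P, ejecting 6. So w(1) = 6. P is now [].

So w = 6 2 1 3 4 5.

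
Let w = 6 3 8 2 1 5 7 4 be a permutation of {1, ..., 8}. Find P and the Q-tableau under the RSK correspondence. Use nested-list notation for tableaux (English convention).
P = [[1, 4, 7], [2, 5], [3, 8], [6]], Q = [[1, 3, 7], [2, 6], [4, 8], [5]]

Insert each entry of the permutation into P by Schensted row insertion, recording in Q the position of each new cell.

Insert 6: appended to row 1. P = [[6]], Q = [[1]].
Insert 3: 3 bumps 6 from row 1; 6 starts row 2. P = [[3], [6]], Q = [[1], [2]].
Insert 8: appended to row 1. P = [[3, 8], [6]], Q = [[1, 3], [2]].
Insert 2: 2 bumps 3 from row 1; 3 bumps 6 from row 2; 6 starts row 3. P = [[2, 8], [3], [6]], Q = [[1, 3], [2], [4]].
Insert 1: 1 bumps 2 from row 1; 2 bumps 3 from row 2; 3 bumps 6 from row 3; 6 starts row 4. P = [[1, 8], [2], [3], [6]], Q = [[1, 3], [2], [4], [5]].
Insert 5: 5 bumps 8 from row 1; 8 appends to row 2. P = [[1, 5], [2, 8], [3], [6]], Q = [[1, 3], [2, 6], [4], [5]].
Insert 7: appended to row 1. P = [[1, 5, 7], [2, 8], [3], [6]], Q = [[1, 3, 7], [2, 6], [4], [5]].
Insert 4: 4 bumps 5 from row 1; 5 bumps 8 from row 2; 8 appends to row 3. P = [[1, 4, 7], [2, 5], [3, 8], [6]], Q = [[1, 3, 7], [2, 6], [4, 8], [5]].

So P = [[1, 4, 7], [2, 5], [3, 8], [6]], Q = [[1, 3, 7], [2, 6], [4, 8], [5]].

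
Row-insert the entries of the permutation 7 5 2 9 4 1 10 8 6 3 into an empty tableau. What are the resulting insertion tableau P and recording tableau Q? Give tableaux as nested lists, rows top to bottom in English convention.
Insert each entry of the permutation into P by Schensted row insertion, recording in Q the position of each new cell.

Insert 7: appended to row 1. P = [[7]].
Insert 5: 5 bumps 7 from row 1; 7 starts row 2. P = [[5], [7]].
Insert 2: 2 bumps 5 from row 1; 5 bumps 7 from row 2; 7 starts row 3. P = [[2], [5], [7]].
Insert 9: appended to row 1. P = [[2, 9], [5], [7]].
Insert 4: 4 bumps 9 from row 1; 9 appends to row 2. P = [[2, 4], [5, 9], [7]].
Insert 1: 1 bumps 2 from row 1; 2 bumps 5 from row 2; 5 bumps 7 from row 3; 7 starts row 4. P = [[1, 4], [2, 9], [5], [7]].
Insert 10: appended to row 1. P = [[1, 4, 10], [2, 9], [5], [7]].
Insert 8: 8 bumps 10 from row 1; 10 appends to row 2. P = [[1, 4, 8], [2, 9, 10], [5], [7]].
Insert 6: 6 bumps 8 from row 1; 8 bumps 9 from row 2; 9 appends to row 3. P = [[1, 4, 6], [2, 8, 10], [5, 9], [7]].
Insert 3: 3 bumps 4 from row 1; 4 bumps 8 from row 2; 8 bumps 9 from row 3; 9 appends to row 4. P = [[1, 3, 6], [2, 4, 10], [5, 8], [7, 9]].

So P = [[1, 3, 6], [2, 4, 10], [5, 8], [7, 9]], Q = [[1, 4, 7], [2, 5, 8], [3, 9], [6, 10]].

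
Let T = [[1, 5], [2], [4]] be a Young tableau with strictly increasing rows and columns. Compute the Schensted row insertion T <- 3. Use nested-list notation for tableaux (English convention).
[[1, 3], [2, 5], [4]]

In row 1, 3 replaces 5 (the leftmost entry greater than 3); 5 is bumped to row 2. 5 is appended to row 2. The new tableau is [[1, 3], [2, 5], [4]].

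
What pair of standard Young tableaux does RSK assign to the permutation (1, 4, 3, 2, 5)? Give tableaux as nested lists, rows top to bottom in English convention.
Insert each entry of the permutation into P by Schensted row insertion, recording in Q the position of each new cell.

Insert 1: appended to row 1. P = [[1]], Q = [[1]].
Insert 4: appended to row 1. P = [[1, 4]], Q = [[1, 2]].
Insert 3: 3 bumps 4 from row 1; 4 starts row 2. P = [[1, 3], [4]], Q = [[1, 2], [3]].
Insert 2: 2 bumps 3 from row 1; 3 bumps 4 from row 2; 4 starts row 3. P = [[1, 2], [3], [4]], Q = [[1, 2], [3], [4]].
Insert 5: appended to row 1. P = [[1, 2, 5], [3], [4]], Q = [[1, 2, 5], [3], [4]].

So P = [[1, 2, 5], [3], [4]], Q = [[1, 2, 5], [3], [4]].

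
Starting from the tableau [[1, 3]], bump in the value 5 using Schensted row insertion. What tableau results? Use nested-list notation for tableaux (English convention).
5 is larger than every entry of row 1, so it is appended to row 1. The new tableau is [[1, 3, 5]].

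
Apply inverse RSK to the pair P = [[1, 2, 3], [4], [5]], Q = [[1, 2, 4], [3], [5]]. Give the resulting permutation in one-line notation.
1 5 2 4 3

Reverse the RSK construction: for i from n down to 1, find the cell of Q containing i, remove the entry at that cell from P, and reverse-bump it up through P; the value ejected from row 1 is w(i).

Step i=5: Q has 5 at row 3, column 1; remove 5 from row 3 of P and reverse-bump: 5 enters row 2 and ejects 4; 4 enters row 1 and ejects 3. So w(5) = 3. P is now [[1, 2, 4], [5]].
Step i=4: Q has 4 at row 1, column 3; remove that cell from P, ejecting 4. So w(4) = 4. P is now [[1, 2], [5]].
Step i=3: Q has 3 at row 2, column 1; remove 5 from row 2 of P and reverse-bump: 5 enters row 1 and ejects 2. So w(3) = 2. P is now [[1, 5]].
Step i=2: Q has 2 at row 1, column 2; remove that cell from P, ejecting 5. So w(2) = 5. P is now [[1]].
Step i=1: Q has 1 at row 1, column 1; remove that cell from P, ejecting 1. So w(1) = 1. P is now [].

So w = 1 5 2 4 3.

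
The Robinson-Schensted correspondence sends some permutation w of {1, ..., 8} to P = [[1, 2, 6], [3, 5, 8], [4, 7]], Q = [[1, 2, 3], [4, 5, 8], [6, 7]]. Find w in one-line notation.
4 7 8 3 5 1 2 6

Reverse the RSK construction: for i from n down to 1, find the cell of Q containing i, remove the entry at that cell from P, and reverse-bump it up through P; the value ejected from row 1 is w(i).

Step i=8: Q has 8 at row 2, column 3; remove 8 from row 2 of P and reverse-bump: 8 enters row 1 and ejects 6. So w(8) = 6. P is now [[1, 2, 8], [3, 5], [4, 7]].
Step i=7: Q has 7 at row 3, column 2; remove 7 from row 3 of P and reverse-bump: 7 enters row 2 and ejects 5; 5 enters row 1 and ejects 2. So w(7) = 2. P is now [[1, 5, 8], [3, 7], [4]].
Step i=6: Q has 6 at row 3, column 1; remove 4 from row 3 of P and reverse-bump: 4 enters row 2 and ejects 3; 3 enters row 1 and ejects 1. So w(6) = 1. P is now [[3, 5, 8], [4, 7]].
Step i=5: Q has 5 at row 2, column 2; remove 7 from row 2 of P and reverse-bump: 7 enters row 1 and ejects 5. So w(5) = 5. P is now [[3, 7, 8], [4]].
Step i=4: Q has 4 at row 2, column 1; remove 4 from row 2 of P and reverse-bump: 4 enters row 1 and ejects 3. So w(4) = 3. P is now [[4, 7, 8]].
Step i=3: Q has 3 at row 1, column 3; remove that cell from P, ejecting 8. So w(3) = 8. P is now [[4, 7]].
Step i=2: Q has 2 at row 1, column 2; remove that cell from P, ejecting 7. So w(2) = 7. P is now [[4]].
Step i=1: Q has 1 at row 1, column 1; remove that cell from P, ejecting 4. So w(1) = 4. P is now [].

So w = 4 7 8 3 5 1 2 6.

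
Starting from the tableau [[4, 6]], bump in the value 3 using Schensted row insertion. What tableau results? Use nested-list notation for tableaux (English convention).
In row 1, 3 replaces 4 (the leftmost entry greater than 3); 4 is bumped to row 2. 4 starts a new row 2. The new tableau is [[3, 6], [4]].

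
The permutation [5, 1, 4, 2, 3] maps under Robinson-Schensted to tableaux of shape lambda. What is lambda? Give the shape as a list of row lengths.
[3, 1, 1]

Row-insert each entry into an empty tableau.

After inserting 5: P = [[5]].
After inserting 1: P = [[1], [5]].
After inserting 4: P = [[1, 4], [5]].
After inserting 2: P = [[1, 2], [4], [5]].
After inserting 3: P = [[1, 2, 3], [4], [5]].

The final insertion tableau P = [[1, 2, 3], [4], [5]] has shape [3, 1, 1].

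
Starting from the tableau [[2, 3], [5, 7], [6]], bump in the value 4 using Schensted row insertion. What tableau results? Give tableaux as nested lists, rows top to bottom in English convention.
4 is larger than every entry of row 1, so it is appended to row 1. The new tableau is [[2, 3, 4], [5, 7], [6]].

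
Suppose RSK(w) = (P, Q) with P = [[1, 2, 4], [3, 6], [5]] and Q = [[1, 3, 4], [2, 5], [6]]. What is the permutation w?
Reverse the RSK construction: for i from n down to 1, find the cell of Q containing i, remove the entry at that cell from P, and reverse-bump it up through P; the value ejected from row 1 is w(i).

Step i=6: Q has 6 at row 3, column 1; remove 5 from row 3 of P and reverse-bump: 5 enters row 2 and ejects 3; 3 enters row 1 and ejects 2. So w(6) = 2. P is now [[1, 3, 4], [5, 6]].
Step i=5: Q has 5 at row 2, column 2; remove 6 from row 2 of P and reverse-bump: 6 enters row 1 and ejects 4. So w(5) = 4. P is now [[1, 3, 6], [5]].
Step i=4: Q has 4 at row 1, column 3; remove that cell from P, ejecting 6. So w(4) = 6. P is now [[1, 3], [5]].
Step i=3: Q has 3 at row 1, column 2; remove that cell from P, ejecting 3. So w(3) = 3. P is now [[1], [5]].
Step i=2: Q has 2 at row 2, column 1; remove 5 from row 2 of P and reverse-bump: 5 enters row 1 and ejects 1. So w(2) = 1. P is now [[5]].
Step i=1: Q has 1 at row 1, column 1; remove that cell from P, ejecting 5. So w(1) = 5. P is now [].

So w = 5 1 3 6 4 2.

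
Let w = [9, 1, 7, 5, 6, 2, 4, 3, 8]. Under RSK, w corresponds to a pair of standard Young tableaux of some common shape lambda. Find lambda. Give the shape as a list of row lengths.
[4, 2, 1, 1, 1]

Row-insert each entry into an empty tableau.

After inserting 9: P = [[9]].
After inserting 1: P = [[1], [9]].
After inserting 7: P = [[1, 7], [9]].
After inserting 5: P = [[1, 5], [7], [9]].
After inserting 6: P = [[1, 5, 6], [7], [9]].
After inserting 2: P = [[1, 2, 6], [5], [7], [9]].
After inserting 4: P = [[1, 2, 4], [5, 6], [7], [9]].
After inserting 3: P = [[1, 2, 3], [4, 6], [5], [7], [9]].
After inserting 8: P = [[1, 2, 3, 8], [4, 6], [5], [7], [9]].

The final insertion tableau P = [[1, 2, 3, 8], [4, 6], [5], [7], [9]] has shape [4, 2, 1, 1, 1].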